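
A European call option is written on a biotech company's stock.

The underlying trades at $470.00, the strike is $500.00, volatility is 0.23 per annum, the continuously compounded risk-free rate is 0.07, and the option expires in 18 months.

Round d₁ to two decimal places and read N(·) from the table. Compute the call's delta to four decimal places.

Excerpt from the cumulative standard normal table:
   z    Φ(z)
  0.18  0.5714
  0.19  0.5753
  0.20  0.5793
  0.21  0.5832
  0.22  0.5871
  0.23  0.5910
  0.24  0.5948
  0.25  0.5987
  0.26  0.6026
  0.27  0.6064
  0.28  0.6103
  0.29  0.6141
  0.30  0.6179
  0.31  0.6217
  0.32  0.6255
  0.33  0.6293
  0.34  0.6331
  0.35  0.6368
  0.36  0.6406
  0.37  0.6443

0.6141

T = 1.5;  σ√T = 0.2817
d₁ = [ln(470/500) + (0.07 + 0.23²/2)·1.5] / 0.2817 = [-0.0619 + 0.1447] / 0.2817 = 0.2939 ⇒ 0.29
N(d₁) = N(0.29) = 0.6141
Δ_call = N(d₁) = 0.6141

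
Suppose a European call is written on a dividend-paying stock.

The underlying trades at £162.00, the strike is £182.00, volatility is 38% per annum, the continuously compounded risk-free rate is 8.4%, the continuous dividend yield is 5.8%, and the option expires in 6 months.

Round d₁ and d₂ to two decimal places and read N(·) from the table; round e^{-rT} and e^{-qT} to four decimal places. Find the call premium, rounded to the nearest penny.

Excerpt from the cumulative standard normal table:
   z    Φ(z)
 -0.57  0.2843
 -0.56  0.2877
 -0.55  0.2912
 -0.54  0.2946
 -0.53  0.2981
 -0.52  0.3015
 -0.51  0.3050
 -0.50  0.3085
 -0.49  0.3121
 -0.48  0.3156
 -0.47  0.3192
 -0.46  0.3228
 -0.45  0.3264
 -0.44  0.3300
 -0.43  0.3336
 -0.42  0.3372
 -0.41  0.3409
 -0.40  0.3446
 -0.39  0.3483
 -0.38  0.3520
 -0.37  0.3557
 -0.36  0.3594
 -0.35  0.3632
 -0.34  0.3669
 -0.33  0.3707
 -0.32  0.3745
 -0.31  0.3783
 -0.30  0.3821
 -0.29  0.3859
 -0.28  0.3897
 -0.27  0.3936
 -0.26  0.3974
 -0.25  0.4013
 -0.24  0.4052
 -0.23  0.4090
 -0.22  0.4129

σ√T = 0.38·√0.5 = 0.2687
d₁ = [ln(162/182) + (0.084 − 0.058 + ½·0.38²)·0.5] / (σ√T) = (-0.1164 + 0.0491) / 0.2687 = -0.2505 ≈ -0.25
d₂ = -0.2505 − 0.2687 = -0.5192 ≈ -0.52
e^(−qT) = e^(−0.058·0.5) = 0.9714;  e^(−rT) = e^(−0.084·0.5) = 0.9589
N(d₁) = N(-0.25) = 0.4013;  N(d₂) = N(-0.52) = 0.3015
C = 162·0.9714·0.4013 − 182·0.9589·0.3015 = 63.1513 − 52.6177 = 10.5336

£10.53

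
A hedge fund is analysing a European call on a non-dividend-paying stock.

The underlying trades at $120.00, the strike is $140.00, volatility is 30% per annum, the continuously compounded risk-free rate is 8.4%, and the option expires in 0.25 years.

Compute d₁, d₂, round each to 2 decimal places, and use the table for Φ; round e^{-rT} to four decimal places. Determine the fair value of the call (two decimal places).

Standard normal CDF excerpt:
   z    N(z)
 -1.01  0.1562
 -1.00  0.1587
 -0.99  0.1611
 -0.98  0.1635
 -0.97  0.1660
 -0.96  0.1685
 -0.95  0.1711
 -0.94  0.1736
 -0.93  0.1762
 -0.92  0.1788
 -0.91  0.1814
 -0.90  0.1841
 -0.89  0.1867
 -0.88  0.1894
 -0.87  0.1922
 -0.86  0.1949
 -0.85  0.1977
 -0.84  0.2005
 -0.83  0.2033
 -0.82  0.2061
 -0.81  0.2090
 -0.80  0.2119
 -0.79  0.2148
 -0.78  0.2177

$1.98

σ√T = 0.3 × 0.5000 = 0.1500
ln(S/K) + (r + σ²/2)T = ln(120/140) + (0.084 + 0.3²/2)·0.25 = -0.1542 + 0.0323 = -0.1219
d₁ = -0.1219 / 0.1500 = -0.8127 ≈ -0.81
d₂ = d₁ − σ√T = -0.8127 − 0.1500 = -0.9627 ≈ -0.96
exp(−rT) = exp(−0.084·0.25) = 0.9792
N(d₁) = N(-0.81) = 0.2090;  N(d₂) = N(-0.96) = 0.1685
C = 120·0.2090 − 140·0.9792·0.1685 = 25.0800 − 23.0993 = 1.9807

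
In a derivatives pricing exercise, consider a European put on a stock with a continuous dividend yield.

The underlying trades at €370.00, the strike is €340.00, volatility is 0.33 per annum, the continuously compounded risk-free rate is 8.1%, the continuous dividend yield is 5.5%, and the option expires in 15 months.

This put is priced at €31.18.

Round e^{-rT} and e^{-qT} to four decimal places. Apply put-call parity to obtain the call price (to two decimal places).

e^(−qT) = e^(−0.055·1.25) = 0.9336;  e^(−rT) = e^(−0.081·1.25) = 0.9037
Put-call parity: C − P = S·e^(−qT) − K·e^(−rT) = 370·0.9336 − 340·0.9037 = 345.4320 − 307.2580 = 38.1740
C = P + (C − P) = 31.18 + (38.1740) = 69.3540

€69.35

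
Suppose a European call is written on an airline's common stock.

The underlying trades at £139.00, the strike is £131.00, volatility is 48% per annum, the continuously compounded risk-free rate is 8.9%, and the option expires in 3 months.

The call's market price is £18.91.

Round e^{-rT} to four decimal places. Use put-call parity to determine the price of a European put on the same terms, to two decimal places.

exp(−rT) = exp(−0.089·0.25) = 0.9780
Put-call parity: C − P = S − K·e^(−rT) = 139 − 131·0.9780 = 139 − 128.1180 = 10.8820
P = C − (C − P) = 18.91 − (10.8820) = 8.0280

£8.03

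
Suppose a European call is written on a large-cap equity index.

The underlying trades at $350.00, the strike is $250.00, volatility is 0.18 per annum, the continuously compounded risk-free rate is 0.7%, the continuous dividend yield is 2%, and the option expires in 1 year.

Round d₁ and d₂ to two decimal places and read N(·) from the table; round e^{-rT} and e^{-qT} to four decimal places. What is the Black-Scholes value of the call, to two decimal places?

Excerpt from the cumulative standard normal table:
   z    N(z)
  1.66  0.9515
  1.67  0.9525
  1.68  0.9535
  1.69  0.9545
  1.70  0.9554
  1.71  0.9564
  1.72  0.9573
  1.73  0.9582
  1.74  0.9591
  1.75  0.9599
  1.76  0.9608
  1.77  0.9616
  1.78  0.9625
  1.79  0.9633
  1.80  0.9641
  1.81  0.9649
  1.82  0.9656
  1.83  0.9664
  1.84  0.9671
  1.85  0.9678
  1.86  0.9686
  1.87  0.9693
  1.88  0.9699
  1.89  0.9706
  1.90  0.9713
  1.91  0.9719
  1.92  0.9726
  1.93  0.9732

T = 1;  σ√T = 0.1800
d₁ = [ln(350/250) + (0.007 − 0.02 + 0.18²/2)·1] / 0.1800 = [0.3365 + 0.0032] / 0.1800 = 1.8871 which rounds to 1.89
d₂ = d₁ − σ√T = 1.8871 − 0.1800 = 1.7071 which rounds to 1.71
exp(−qT) = exp(−0.02·1) = 0.9802;  exp(−rT) = exp(−0.007·1) = 0.9930
C = 350·0.9802·N(1.89) − 250·0.9930·N(1.71) = 350·0.9802·0.9706 − 250·0.9930·0.9564 = 332.9837 − 237.4263 = 95.5574

$95.56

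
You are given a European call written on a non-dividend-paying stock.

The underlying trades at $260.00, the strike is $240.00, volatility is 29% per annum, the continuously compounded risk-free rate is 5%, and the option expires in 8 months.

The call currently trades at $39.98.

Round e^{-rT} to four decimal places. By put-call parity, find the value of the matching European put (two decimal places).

$12.11

e^(−rT) = e^(−0.05·0.6667) = 0.9672
Put-call parity: C − P = S − K·e^(−rT) = 260 − 240·0.9672 = 260 − 232.1280 = 27.8720
P = C − (C − P) = 39.98 − (27.8720) = 12.1080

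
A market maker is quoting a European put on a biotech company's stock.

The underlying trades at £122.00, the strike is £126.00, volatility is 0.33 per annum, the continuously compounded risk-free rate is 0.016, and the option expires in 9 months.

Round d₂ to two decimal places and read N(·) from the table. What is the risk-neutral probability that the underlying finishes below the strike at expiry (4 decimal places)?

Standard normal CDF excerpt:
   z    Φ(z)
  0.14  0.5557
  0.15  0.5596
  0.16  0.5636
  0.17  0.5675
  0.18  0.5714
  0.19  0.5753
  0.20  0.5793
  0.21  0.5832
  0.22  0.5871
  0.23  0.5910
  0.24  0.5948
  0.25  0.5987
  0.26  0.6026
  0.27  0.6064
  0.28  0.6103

0.5832

σ√T = 0.33 × 0.8660 = 0.2858
d₁ = [ln(122/126) + (0.016 + 0.33²/2)·0.75] / 0.2858 = [-0.0323 + 0.0528] / 0.2858 = 0.0720 ≈ 0.07
d₂ = d₁ − σ√T = 0.0720 − 0.2858 = -0.2138 ≈ -0.21
Pr(exercise) under Q = N(−d₂) = N(0.21) = 0.5832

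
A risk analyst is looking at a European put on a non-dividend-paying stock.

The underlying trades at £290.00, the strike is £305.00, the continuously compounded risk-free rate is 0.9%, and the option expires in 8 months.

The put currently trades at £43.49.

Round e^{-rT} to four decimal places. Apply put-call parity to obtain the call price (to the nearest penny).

exp(−rT) = exp(−0.009·0.6667) = 0.9940
Put-call parity: C − P = S − K·e^(−rT) = 290 − 305·0.9940 = 290 − 303.1700 = -13.1700
C = P + (C − P) = 43.49 + (-13.1700) = 30.3200

£30.32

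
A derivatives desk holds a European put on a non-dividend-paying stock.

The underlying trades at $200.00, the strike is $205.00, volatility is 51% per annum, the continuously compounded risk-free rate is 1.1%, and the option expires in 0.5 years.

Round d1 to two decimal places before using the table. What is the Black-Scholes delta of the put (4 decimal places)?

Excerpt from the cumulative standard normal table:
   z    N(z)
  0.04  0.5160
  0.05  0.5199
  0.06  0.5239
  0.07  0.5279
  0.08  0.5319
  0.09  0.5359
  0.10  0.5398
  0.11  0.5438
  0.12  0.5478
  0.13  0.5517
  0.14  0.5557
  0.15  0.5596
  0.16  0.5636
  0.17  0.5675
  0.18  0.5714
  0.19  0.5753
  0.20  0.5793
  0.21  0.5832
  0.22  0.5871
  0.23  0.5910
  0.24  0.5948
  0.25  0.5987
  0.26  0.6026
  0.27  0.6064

T = 0.5;  σ√T = 0.3606
d₁ = [ln(200/205) + (0.011 + 0.51²/2)·0.5] / 0.3606 = [-0.0247 + 0.0705] / 0.3606 = 0.1271 which rounds to 0.13
N(d₁) = N(0.13) = 0.5517
Δ_put = N(d₁) − 1 = 0.5517 − 1 = -0.4483

-0.4483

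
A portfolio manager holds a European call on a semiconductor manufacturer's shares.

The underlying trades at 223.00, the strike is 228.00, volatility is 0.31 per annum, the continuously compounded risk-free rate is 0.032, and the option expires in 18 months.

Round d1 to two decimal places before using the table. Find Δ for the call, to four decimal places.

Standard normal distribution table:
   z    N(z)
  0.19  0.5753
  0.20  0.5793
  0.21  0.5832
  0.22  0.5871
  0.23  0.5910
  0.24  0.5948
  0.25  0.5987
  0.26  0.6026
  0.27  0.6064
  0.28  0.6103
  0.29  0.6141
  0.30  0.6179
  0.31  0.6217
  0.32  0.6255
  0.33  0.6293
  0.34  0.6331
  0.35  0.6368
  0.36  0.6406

0.6026

T = 1.5;  σ√T = 0.3797
d₁ = [ln(223/228) + (0.032 + 0.31²/2)·1.5] / 0.3797 = [-0.0222 + 0.1201] / 0.3797 = 0.2579 which rounds to 0.26
N(d₁) = N(0.26) = 0.6026
Δ_call = N(d₁) = 0.6026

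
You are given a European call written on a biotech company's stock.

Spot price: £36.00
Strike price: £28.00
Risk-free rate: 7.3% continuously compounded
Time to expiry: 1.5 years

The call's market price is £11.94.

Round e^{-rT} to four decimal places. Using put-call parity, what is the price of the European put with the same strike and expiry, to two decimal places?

£1.04

e^(−rT) = e^(−0.073·1.5) = 0.8963
Put-call parity: C − P = S − K·e^(−rT) = 36 − 28·0.8963 = 36 − 25.0964 = 10.9036
P = C − (C − P) = 11.94 − (10.9036) = 1.0364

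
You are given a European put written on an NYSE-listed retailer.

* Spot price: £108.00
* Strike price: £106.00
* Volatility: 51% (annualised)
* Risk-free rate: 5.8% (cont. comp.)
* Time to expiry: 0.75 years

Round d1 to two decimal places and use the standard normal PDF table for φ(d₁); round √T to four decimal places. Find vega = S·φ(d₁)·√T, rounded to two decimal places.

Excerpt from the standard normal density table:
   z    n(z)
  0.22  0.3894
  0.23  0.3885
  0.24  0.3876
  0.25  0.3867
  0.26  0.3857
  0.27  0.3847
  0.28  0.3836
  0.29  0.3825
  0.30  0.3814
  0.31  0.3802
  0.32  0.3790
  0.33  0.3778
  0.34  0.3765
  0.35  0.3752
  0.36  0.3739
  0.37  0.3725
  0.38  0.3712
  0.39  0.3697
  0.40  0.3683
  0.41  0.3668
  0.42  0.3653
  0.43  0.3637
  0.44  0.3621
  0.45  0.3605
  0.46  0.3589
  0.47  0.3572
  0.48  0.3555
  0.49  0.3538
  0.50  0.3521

σ√T = 0.51 × 0.8660 = 0.4417
d₁ = [ln(108/106) + (0.058 + 0.51²/2)·0.75] / 0.4417 = [0.0187 + 0.1410] / 0.4417 = 0.3616 ⇒ 0.36
√T = √0.75 = 0.8660
φ(d₁) = φ(0.36) = 0.3739
vega = S·φ(d₁)·√T = 108·0.3739·0.8660 = 34.9701

34.97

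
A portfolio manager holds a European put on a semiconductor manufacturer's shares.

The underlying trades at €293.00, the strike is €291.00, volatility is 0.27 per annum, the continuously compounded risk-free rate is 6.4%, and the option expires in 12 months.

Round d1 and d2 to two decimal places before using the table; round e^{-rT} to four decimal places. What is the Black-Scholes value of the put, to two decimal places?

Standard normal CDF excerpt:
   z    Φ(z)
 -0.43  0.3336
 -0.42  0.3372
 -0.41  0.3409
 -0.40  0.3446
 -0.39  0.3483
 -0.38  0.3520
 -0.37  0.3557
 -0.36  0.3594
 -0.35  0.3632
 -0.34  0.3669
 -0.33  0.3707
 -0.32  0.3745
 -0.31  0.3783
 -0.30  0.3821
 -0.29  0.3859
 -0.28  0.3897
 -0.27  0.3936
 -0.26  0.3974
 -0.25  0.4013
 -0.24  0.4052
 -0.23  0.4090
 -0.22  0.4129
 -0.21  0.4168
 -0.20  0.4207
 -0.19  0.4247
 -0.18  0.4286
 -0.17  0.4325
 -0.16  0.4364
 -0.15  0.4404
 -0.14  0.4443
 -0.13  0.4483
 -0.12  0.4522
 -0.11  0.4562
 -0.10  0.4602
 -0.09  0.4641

€21.40

σ√T = 0.27 × 1.0000 = 0.2700
d₁ = [ln(293/291) + (0.064 + 0.27²/2)·1] / 0.2700 = [0.0068 + 0.1005] / 0.2700 = 0.3974 → 0.40
d₂ = d₁ − σ√T = 0.3974 − 0.2700 = 0.1274 → 0.13
exp(−rT) = exp(−0.064·1) = 0.9380
N(−d₂) = N(-0.13) = 0.4483;  N(−d₁) = N(-0.40) = 0.3446
P = 291·0.9380·0.4483 − 293·0.3446 = 122.3671 − 100.9678 = 21.3993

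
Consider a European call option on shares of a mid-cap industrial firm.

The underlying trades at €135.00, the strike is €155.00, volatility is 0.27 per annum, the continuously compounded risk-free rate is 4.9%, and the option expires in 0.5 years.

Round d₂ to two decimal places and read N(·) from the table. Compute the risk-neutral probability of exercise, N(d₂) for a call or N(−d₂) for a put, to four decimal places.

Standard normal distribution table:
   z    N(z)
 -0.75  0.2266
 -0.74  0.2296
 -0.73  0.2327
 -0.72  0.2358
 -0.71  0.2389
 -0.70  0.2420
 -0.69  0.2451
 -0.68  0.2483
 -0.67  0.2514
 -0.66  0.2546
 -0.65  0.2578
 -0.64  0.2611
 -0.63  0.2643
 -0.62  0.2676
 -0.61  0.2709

0.2451

T = 0.5;  σ√T = 0.1909
d₁ = [ln(135/155) + (0.049 + ½·0.27²)·0.5] / (σ√T) = (-0.1382 + 0.0427) / 0.1909 = -0.4998 ⇒ -0.50
d₂ = -0.4998 − 0.1909 = -0.6907 ⇒ -0.69
Risk-neutral Pr[S_T > K] = N(d₂) = N(-0.69) = 0.2451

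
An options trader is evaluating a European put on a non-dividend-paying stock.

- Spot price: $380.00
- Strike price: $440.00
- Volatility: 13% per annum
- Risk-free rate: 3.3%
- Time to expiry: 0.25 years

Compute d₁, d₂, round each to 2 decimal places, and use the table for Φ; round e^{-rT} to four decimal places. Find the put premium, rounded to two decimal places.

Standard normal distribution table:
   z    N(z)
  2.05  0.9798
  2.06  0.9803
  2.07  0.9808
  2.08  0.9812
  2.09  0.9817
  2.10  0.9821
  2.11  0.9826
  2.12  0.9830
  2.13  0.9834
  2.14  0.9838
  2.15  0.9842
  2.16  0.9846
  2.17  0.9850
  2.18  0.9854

T = 0.25;  σ√T = 0.0650
d₁ = [ln(380/440) + (0.033 + ½·0.13²)·0.25] / (σ√T) = (-0.1466 + 0.0104) / 0.0650 = -2.0960 ≈ -2.10
d₂ = -2.0960 − 0.0650 = -2.1610 ≈ -2.16
exp(−rT) = exp(−0.033·0.25) = 0.9918
N(−d₂) = N(2.16) = 0.9846;  N(−d₁) = N(2.10) = 0.9821
P = 440·0.9918·0.9846 − 380·0.9821 = 429.6716 − 373.1980 = 56.4736

$56.47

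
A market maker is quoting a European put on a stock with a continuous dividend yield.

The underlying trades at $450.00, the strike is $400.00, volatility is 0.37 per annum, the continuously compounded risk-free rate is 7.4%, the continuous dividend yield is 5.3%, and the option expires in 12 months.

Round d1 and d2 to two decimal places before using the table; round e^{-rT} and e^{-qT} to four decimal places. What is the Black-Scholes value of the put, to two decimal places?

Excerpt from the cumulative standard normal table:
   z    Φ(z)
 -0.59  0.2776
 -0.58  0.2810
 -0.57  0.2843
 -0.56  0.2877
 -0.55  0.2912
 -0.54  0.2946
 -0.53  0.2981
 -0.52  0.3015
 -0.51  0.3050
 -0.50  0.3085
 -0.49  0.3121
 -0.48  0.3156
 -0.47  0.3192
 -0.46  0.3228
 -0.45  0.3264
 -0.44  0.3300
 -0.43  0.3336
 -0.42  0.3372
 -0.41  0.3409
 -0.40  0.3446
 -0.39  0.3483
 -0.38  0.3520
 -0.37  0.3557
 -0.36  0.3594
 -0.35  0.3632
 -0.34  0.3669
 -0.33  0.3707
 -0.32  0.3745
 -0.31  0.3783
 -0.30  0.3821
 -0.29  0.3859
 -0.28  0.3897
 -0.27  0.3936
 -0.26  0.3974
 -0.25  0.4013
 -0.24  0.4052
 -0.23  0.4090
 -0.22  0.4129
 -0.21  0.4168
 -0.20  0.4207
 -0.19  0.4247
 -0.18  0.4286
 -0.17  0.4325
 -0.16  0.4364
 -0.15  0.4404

$34.98

σ√T = 0.37 × 1.0000 = 0.3700
d₁ = [ln(450/400) + (0.074 − 0.053 + 0.37²/2)·1] / 0.3700 = [0.1178 + 0.0895] / 0.3700 = 0.5601 ⇒ 0.56
d₂ = d₁ − σ√T = 0.5601 − 0.3700 = 0.1901 ⇒ 0.19
exp(−qT) = exp(−0.053·1) = 0.9484;  exp(−rT) = exp(−0.074·1) = 0.9287
N(−d₂) = N(-0.19) = 0.4247;  N(−d₁) = N(-0.56) = 0.2877
P = 400·0.9287·0.4247 − 450·0.9484·0.2877 = 157.7676 − 122.7846 = 34.9829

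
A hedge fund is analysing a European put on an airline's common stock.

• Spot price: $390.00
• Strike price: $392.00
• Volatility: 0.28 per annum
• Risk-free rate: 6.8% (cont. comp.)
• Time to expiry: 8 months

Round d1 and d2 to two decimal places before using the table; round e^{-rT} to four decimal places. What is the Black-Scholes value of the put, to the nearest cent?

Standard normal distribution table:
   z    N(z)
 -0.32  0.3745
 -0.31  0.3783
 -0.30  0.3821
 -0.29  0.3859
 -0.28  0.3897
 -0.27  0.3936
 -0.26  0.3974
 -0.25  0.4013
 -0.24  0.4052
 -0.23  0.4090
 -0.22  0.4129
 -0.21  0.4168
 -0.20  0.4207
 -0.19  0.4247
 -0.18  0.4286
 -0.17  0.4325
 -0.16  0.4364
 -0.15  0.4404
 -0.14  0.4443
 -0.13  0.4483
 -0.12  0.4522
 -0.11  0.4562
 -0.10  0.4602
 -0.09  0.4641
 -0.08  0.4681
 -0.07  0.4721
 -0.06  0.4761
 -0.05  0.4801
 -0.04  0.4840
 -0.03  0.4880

$27.86

σ√T = 0.28 × 0.8165 = 0.2286
d₁ = [ln(390/392) + (0.068 + 0.28²/2)·0.6667] / 0.2286 = [-0.0051 + 0.0715] / 0.2286 = 0.2902 ≈ 0.29
d₂ = d₁ − σ√T = 0.2902 − 0.2286 = 0.0616 ≈ 0.06
e^(−rT) = e^(−0.068·0.6667) = 0.9557
N(−d₂) = N(-0.06) = 0.4761;  N(−d₁) = N(-0.29) = 0.3859
P = 392·0.9557·0.4761 − 390·0.3859 = 178.3634 − 150.5010 = 27.8624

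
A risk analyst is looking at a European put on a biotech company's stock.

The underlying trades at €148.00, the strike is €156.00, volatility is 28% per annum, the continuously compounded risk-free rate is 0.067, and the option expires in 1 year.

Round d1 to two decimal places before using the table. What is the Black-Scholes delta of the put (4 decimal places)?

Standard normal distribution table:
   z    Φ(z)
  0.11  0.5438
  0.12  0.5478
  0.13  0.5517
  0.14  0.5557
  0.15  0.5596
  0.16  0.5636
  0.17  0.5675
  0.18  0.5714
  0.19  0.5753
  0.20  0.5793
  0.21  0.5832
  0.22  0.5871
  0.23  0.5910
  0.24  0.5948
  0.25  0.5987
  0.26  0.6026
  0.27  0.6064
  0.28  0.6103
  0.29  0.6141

σ√T = 0.28·√1 = 0.2800
d₁ = [ln(148/156) + (0.067 + 0.28²/2)·1] / 0.2800 = [-0.0526 + 0.1062] / 0.2800 = 0.1913 → 0.19
N(d₁) = N(0.19) = 0.5753
Δ_put = N(d₁) − 1 = 0.5753 − 1 = -0.4247

-0.4247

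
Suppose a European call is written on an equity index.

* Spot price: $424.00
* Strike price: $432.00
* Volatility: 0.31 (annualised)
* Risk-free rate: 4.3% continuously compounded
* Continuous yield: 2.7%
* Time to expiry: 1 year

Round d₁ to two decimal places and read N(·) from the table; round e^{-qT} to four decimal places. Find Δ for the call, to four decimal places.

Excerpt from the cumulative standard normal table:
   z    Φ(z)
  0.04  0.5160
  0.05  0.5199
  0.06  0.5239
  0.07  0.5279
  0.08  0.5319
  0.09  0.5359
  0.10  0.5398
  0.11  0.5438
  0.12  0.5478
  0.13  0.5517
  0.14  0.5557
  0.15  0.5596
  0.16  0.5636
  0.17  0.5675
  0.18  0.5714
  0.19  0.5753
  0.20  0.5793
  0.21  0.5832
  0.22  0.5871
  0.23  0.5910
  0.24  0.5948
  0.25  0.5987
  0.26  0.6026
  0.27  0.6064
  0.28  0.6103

0.5447

T = 1;  σ√T = 0.3100
ln(S/K) + (r − q + σ²/2)T = ln(424/432) + (0.043 − 0.027 + 0.31²/2)·1 = -0.0187 + 0.0640 = 0.0454
d₁ = 0.0454 / 0.3100 = 0.1463 → 0.15
N(d₁) = N(0.15) = 0.5596
Δ_call = exp(−qT)·N(d₁) = 0.9734·0.5596 = 0.5447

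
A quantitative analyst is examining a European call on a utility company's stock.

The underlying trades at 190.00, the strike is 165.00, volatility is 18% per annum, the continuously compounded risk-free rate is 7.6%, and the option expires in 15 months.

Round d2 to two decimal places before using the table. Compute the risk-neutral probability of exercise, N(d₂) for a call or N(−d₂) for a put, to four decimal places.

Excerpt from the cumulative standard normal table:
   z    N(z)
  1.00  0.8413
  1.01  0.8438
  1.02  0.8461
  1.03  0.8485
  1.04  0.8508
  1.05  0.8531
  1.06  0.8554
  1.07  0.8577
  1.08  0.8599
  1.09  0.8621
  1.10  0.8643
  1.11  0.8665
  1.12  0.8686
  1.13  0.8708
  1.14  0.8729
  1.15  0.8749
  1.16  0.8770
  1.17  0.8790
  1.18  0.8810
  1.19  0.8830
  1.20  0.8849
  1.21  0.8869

0.8577

T = 1.25;  σ√T = 0.2012
ln(S/K) + (r + σ²/2)T = ln(190/165) + (0.076 + 0.18²/2)·1.25 = 0.1411 + 0.1153 = 0.2563
d₁ = 0.2563 / 0.2012 = 1.2737 → 1.27
d₂ = d₁ − σ√T = 1.2737 − 0.2012 = 1.0725 → 1.07
Risk-neutral Pr[S_T > K] = N(d₂) = N(1.07) = 0.8577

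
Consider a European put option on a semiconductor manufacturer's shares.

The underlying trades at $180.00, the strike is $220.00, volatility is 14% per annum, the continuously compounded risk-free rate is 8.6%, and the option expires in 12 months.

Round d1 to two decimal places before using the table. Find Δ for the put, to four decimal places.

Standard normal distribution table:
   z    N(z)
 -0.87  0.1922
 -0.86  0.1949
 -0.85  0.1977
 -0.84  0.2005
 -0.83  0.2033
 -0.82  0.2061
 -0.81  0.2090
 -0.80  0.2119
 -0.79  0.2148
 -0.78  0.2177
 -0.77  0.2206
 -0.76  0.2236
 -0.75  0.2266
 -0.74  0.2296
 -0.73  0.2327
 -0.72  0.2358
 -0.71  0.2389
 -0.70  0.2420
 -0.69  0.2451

T = 1;  σ√T = 0.1400
d₁ = [ln(180/220) + (0.086 + 0.14²/2)·1] / 0.1400 = [-0.2007 + 0.0958] / 0.1400 = -0.7491 → -0.75
N(d₁) = N(-0.75) = 0.2266
Δ_put = N(d₁) − 1 = 0.2266 − 1 = -0.7734

-0.7734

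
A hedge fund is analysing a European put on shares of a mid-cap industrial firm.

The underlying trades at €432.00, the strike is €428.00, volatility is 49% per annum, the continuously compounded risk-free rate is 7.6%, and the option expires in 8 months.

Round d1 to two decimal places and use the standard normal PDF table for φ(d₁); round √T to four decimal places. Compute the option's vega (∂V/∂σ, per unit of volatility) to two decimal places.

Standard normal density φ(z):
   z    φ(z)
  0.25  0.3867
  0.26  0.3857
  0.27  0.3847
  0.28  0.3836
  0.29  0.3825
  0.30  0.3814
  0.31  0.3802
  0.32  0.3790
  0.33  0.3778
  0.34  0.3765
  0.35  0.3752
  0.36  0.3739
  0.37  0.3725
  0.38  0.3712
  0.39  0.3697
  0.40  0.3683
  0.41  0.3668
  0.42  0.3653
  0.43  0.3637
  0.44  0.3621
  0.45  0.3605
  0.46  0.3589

σ√T = 0.49 × 0.8165 = 0.4001
d₁ = [ln(432/428) + (0.076 + 0.49²/2)·0.6667] / 0.4001 = [0.0093 + 0.1307] / 0.4001 = 0.3499 ≈ 0.35
√T = √0.6667 = 0.8165
φ(d₁) = φ(0.35) = 0.3752
vega = S·φ(d₁)·√T = 432·0.3752·0.8165 = 132.3435

132.34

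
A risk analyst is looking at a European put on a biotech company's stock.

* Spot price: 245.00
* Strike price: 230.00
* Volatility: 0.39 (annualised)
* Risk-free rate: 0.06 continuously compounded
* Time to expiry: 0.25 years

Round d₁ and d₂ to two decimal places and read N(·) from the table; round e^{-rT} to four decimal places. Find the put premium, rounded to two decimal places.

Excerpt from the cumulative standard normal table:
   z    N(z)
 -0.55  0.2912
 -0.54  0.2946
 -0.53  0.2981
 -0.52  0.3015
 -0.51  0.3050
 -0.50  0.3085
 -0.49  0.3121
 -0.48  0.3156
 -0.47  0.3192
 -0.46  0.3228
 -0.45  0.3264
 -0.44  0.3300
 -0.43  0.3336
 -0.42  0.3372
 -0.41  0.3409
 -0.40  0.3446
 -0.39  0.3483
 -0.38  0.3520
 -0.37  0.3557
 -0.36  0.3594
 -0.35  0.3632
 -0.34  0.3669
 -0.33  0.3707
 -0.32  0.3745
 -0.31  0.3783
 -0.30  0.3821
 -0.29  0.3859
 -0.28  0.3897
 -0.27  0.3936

T = 0.25;  σ√T = 0.1950
d₁ = [ln(245/230) + (0.06 + 0.39²/2)·0.25] / 0.1950 = [0.0632 + 0.0340] / 0.1950 = 0.4984 ⇒ 0.50
d₂ = d₁ − σ√T = 0.4984 − 0.1950 = 0.3034 ⇒ 0.30
e^(−rT) = e^(−0.06·0.25) = 0.9851
N(−d₂) = N(-0.30) = 0.3821;  N(−d₁) = N(-0.50) = 0.3085
P = 230·0.9851·0.3821 − 245·0.3085 = 86.5735 − 75.5825 = 10.9910

10.99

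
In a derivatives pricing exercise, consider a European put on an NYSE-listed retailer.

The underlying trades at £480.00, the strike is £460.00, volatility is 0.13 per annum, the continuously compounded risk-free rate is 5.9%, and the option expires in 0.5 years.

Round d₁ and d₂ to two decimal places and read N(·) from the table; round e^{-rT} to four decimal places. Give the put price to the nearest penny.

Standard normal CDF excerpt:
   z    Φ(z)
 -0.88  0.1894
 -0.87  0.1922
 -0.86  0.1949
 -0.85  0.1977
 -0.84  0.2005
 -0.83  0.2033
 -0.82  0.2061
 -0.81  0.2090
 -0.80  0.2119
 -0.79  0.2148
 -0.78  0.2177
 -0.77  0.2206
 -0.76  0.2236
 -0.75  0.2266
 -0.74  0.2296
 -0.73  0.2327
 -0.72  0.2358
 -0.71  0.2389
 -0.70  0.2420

£4.96

σ√T = 0.13 × 0.7071 = 0.0919
ln(S/K) + (r + σ²/2)T = ln(480/460) + (0.059 + 0.13²/2)·0.5 = 0.0426 + 0.0337 = 0.0763
d₁ = 0.0763 / 0.0919 = 0.8299 → 0.83
d₂ = d₁ − σ√T = 0.8299 − 0.0919 = 0.7379 → 0.74
exp(−rT) = exp(−0.059·0.5) = 0.9709
N(−d₂) = N(-0.74) = 0.2296;  N(−d₁) = N(-0.83) = 0.2033
P = 460·0.9709·0.2296 − 480·0.2033 = 102.5426 − 97.5840 = 4.9586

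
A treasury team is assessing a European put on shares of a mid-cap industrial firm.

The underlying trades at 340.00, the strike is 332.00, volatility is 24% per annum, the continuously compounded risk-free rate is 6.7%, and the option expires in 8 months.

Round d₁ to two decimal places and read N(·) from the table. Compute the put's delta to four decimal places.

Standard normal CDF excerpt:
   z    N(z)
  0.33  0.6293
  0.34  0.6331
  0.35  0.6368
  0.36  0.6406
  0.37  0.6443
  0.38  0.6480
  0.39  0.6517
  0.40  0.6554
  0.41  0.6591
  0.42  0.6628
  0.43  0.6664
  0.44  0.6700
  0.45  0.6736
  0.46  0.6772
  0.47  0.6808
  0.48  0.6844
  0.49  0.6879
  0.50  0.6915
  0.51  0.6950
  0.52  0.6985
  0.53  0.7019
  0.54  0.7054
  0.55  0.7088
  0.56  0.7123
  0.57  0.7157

T = 0.6667;  σ√T = 0.1960
d₁ = [ln(340/332) + (0.067 + 0.24²/2)·0.6667] / 0.1960 = [0.0238 + 0.0639] / 0.1960 = 0.4474 ⇒ 0.45
N(d₁) = N(0.45) = 0.6736
Δ_put = N(d₁) − 1 = 0.6736 − 1 = -0.3264

-0.3264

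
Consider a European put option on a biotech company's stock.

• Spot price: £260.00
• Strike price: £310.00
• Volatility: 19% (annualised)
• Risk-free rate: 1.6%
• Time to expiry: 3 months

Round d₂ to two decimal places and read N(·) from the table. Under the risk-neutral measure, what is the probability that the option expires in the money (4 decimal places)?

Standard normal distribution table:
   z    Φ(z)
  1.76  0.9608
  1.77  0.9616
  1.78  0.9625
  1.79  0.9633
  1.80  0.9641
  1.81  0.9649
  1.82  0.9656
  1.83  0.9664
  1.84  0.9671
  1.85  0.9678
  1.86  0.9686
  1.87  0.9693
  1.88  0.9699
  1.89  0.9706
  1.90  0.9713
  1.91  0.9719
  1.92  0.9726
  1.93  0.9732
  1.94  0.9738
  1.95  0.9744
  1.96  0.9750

σ√T = 0.19·√0.25 = 0.0950
d₁ = [ln(260/310) + (0.016 + 0.19²/2)·0.25] / 0.0950 = [-0.1759 + 0.0085] / 0.0950 = -1.7619 → -1.76
d₂ = d₁ − σ√T = -1.7619 − 0.0950 = -1.8569 → -1.86
Pr(exercise) under Q = N(−d₂) = N(1.86) = 0.9686

0.9686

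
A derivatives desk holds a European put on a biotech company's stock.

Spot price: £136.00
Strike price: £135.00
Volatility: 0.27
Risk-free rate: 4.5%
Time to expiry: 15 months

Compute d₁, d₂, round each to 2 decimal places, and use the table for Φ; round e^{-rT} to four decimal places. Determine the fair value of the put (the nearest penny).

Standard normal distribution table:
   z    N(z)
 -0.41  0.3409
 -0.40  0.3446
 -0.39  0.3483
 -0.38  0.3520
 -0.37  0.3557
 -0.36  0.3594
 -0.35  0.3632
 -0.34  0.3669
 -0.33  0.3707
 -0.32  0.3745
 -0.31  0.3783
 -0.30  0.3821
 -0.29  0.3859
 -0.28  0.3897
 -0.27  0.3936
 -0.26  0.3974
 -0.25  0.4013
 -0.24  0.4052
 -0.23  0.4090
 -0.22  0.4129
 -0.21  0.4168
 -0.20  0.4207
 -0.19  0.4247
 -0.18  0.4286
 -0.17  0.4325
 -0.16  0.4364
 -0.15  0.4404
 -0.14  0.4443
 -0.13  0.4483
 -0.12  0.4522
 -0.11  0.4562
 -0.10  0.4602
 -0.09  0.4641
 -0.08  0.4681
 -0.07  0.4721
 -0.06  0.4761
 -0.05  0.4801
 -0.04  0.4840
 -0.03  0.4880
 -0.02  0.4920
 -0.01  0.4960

£11.88

σ√T = 0.27 × 1.1180 = 0.3019
d₁ = [ln(136/135) + (0.045 + ½·0.27²)·1.25] / (σ√T) = (0.0074 + 0.1018) / 0.3019 = 0.3617 which rounds to 0.36
d₂ = 0.3617 − 0.3019 = 0.0599 which rounds to 0.06
exp(−rT) = exp(−0.045·1.25) = 0.9453
N(−d₂) = N(-0.06) = 0.4761;  N(−d₁) = N(-0.36) = 0.3594
P = 135·0.9453·0.4761 − 136·0.3594 = 60.7577 − 48.8784 = 11.8793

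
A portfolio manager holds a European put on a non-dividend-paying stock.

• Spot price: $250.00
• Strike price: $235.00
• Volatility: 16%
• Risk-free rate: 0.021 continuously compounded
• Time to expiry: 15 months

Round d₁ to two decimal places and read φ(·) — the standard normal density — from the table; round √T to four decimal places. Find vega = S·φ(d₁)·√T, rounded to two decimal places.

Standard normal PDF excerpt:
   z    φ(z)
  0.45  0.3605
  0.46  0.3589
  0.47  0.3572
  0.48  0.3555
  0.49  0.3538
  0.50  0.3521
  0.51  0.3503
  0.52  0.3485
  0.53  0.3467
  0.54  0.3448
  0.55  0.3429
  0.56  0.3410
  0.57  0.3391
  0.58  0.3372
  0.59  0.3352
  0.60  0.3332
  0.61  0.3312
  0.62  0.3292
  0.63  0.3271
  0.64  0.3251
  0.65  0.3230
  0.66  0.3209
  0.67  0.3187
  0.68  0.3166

94.25

T = 1.25;  σ√T = 0.1789
ln(S/K) + (r + σ²/2)T = ln(250/235) + (0.021 + 0.16²/2)·1.25 = 0.0619 + 0.0423 = 0.1041
d₁ = 0.1041 / 0.1789 = 0.5821 → 0.58
√T = √1.25 = 1.1180
φ(d₁) = φ(0.58) = 0.3372
vega = S·φ(d₁)·√T = 250·0.3372·1.1180 = 94.2474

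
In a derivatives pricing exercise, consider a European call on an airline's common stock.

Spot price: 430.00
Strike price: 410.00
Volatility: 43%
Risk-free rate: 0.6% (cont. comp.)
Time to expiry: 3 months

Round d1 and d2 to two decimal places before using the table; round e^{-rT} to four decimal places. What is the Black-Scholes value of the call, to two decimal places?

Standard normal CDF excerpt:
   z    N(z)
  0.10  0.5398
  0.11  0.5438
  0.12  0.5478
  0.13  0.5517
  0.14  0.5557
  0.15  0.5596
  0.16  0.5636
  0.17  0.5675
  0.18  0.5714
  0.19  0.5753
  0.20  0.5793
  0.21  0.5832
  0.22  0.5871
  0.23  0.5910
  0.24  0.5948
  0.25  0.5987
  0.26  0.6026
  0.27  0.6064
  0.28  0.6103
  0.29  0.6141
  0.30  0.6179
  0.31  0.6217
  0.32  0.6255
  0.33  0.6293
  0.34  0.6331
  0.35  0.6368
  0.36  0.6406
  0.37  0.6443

47.97

T = 0.25;  σ√T = 0.2150
d₁ = [ln(430/410) + (0.006 + ½·0.43²)·0.25] / (σ√T) = (0.0476 + 0.0246) / 0.2150 = 0.3360 ⇒ 0.34
d₂ = 0.3360 − 0.2150 = 0.1210 ⇒ 0.12
e^(−rT) = e^(−0.006·0.25) = 0.9985
N(d₁) = N(0.34) = 0.6331;  N(d₂) = N(0.12) = 0.5478
C = 430·0.6331 − 410·0.9985·0.5478 = 272.2330 − 224.2611 = 47.9719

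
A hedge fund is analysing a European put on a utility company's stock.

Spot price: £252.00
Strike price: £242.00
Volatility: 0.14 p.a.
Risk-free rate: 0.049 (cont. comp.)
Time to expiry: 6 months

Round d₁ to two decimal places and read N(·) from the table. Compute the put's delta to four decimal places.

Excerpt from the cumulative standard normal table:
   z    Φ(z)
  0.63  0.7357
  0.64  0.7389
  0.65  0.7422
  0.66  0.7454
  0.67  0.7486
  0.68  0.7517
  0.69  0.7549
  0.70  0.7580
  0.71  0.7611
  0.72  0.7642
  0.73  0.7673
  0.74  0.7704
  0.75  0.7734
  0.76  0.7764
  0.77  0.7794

T = 0.5;  σ√T = 0.0990
d₁ = [ln(252/242) + (0.049 + 0.14²/2)·0.5] / 0.0990 = [0.0405 + 0.0294] / 0.0990 = 0.7060 ≈ 0.71
N(d₁) = N(0.71) = 0.7611
Δ_put = N(d₁) − 1 = 0.7611 − 1 = -0.2389

-0.2389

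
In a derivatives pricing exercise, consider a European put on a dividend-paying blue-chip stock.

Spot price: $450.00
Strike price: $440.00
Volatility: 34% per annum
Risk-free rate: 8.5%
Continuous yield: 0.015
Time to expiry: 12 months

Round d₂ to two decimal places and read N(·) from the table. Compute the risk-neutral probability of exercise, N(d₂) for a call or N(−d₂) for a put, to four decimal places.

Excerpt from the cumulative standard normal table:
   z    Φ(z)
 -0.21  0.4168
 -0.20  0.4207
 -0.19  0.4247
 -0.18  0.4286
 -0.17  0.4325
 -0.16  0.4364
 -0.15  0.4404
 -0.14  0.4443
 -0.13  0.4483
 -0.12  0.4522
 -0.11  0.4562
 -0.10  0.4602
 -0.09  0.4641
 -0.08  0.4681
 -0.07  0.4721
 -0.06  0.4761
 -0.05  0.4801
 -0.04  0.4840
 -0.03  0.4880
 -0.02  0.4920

T = 1;  σ√T = 0.3400
d₁ = [ln(450/440) + (0.085 − 0.015 + 0.34²/2)·1] / 0.3400 = [0.0225 + 0.1278] / 0.3400 = 0.4420 which rounds to 0.44
d₂ = d₁ − σ√T = 0.4420 − 0.3400 = 0.1020 which rounds to 0.10
Pr(exercise) under Q = N(−d₂) = N(-0.10) = 0.4602

0.4602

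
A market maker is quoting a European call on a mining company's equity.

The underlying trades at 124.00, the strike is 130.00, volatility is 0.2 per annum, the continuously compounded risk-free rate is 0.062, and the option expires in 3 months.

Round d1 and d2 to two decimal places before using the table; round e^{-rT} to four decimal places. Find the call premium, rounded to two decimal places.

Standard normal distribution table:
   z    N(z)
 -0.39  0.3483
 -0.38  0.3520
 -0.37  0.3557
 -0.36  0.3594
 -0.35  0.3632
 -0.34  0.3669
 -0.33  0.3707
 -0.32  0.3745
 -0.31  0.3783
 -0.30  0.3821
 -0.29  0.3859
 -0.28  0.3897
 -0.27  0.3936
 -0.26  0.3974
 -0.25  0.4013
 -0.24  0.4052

3.28

σ√T = 0.2·√0.25 = 0.1000
ln(S/K) + (r + σ²/2)T = ln(124/130) + (0.062 + 0.2²/2)·0.25 = -0.0473 + 0.0205 = -0.0268
d₁ = -0.0268 / 0.1000 = -0.2675 → -0.27
d₂ = d₁ − σ√T = -0.2675 − 0.1000 = -0.3675 → -0.37
e^(−rT) = e^(−0.062·0.25) = 0.9846
C = 124·N(-0.27) − 130·0.9846·N(-0.37) = 124·0.3936 − 130·0.9846·0.3557 = 48.8064 − 45.5289 = 3.2775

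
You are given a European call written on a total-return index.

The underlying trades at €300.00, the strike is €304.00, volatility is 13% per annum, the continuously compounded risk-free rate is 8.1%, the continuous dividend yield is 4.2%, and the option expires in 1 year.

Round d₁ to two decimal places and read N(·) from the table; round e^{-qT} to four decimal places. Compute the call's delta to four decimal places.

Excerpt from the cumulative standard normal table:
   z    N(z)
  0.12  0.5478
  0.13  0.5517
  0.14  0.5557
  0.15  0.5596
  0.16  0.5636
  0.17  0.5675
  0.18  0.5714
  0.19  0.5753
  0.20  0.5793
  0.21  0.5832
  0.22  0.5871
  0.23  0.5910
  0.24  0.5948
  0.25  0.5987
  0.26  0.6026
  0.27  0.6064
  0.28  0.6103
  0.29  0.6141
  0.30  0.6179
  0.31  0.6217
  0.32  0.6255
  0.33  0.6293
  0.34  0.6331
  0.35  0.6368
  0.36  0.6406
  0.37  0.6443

σ√T = 0.13 × 1.0000 = 0.1300
d₁ = [ln(300/304) + (0.081 − 0.042 + ½·0.13²)·1] / (σ√T) = (-0.0132 + 0.0474) / 0.1300 = 0.2631 → 0.26
N(d₁) = N(0.26) = 0.6026
Δ_call = e^(−qT)·N(d₁) = 0.9589·0.6026 = 0.5778

0.5778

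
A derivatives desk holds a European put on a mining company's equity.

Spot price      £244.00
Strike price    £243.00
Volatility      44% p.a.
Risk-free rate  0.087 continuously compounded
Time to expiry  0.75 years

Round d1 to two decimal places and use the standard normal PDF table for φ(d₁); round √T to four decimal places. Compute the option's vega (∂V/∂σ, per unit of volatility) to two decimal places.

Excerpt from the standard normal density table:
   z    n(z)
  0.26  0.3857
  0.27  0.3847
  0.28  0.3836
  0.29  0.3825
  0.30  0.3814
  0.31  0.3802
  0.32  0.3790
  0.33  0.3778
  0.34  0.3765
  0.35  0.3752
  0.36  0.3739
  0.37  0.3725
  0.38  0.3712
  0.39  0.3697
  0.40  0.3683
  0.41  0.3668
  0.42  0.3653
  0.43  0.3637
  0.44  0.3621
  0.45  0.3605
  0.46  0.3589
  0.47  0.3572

σ√T = 0.44 × 0.8660 = 0.3811
d₁ = [ln(244/243) + (0.087 + ½·0.44²)·0.75] / (σ√T) = (0.0041 + 0.1379) / 0.3811 = 0.3725 ≈ 0.37
√T = √0.75 = 0.8660
φ(d₁) = φ(0.37) = 0.3725
vega = S·φ(d₁)·√T = 244·0.3725·0.8660 = 78.7107

78.71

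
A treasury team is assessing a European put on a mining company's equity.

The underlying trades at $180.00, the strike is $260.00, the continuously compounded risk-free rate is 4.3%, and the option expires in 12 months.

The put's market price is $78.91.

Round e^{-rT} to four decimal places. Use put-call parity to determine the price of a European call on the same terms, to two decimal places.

$9.86

exp(−rT) = exp(−0.043·1) = 0.9579
Put-call parity: C − P = S − K·e^(−rT) = 180 − 260·0.9579 = 180 − 249.0540 = -69.0540
C = P + (C − P) = 78.91 + (-69.0540) = 9.8560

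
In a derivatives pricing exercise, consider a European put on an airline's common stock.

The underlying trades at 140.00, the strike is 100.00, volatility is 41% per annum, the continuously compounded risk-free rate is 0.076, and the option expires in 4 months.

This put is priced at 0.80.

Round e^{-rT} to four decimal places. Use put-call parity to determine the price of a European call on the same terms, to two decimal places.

43.30

e^(−rT) = e^(−0.076·0.3333) = 0.9750
Put-call parity: C − P = S − K·e^(−rT) = 140 − 100·0.9750 = 140 − 97.5000 = 42.5000
C = P + (C − P) = 0.80 + (42.5000) = 43.3000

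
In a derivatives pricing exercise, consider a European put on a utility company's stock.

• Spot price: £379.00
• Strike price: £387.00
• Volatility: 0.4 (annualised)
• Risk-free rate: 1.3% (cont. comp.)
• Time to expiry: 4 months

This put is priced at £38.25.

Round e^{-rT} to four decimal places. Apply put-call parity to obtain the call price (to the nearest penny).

exp(−rT) = exp(−0.013·0.3333) = 0.9957
Put-call parity: C − P = S − K·e^(−rT) = 379 − 387·0.9957 = 379 − 385.3359 = -6.3359
C = P + (C − P) = 38.25 + (-6.3359) = 31.9141

£31.91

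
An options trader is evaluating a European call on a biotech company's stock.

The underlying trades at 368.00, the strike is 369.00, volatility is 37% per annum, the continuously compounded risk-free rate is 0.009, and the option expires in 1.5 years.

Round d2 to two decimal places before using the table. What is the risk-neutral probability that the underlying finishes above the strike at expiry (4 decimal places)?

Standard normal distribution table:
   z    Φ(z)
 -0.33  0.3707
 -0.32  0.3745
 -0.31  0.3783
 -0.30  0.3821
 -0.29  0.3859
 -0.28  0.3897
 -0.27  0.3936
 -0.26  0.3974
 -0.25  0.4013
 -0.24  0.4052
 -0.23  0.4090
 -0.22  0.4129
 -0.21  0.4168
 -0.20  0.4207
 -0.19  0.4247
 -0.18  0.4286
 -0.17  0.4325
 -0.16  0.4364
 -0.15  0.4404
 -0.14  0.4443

T = 1.5;  σ√T = 0.4532
d₁ = [ln(368/369) + (0.009 + 0.37²/2)·1.5] / 0.4532 = [-0.0027 + 0.1162] / 0.4532 = 0.2504 ⇒ 0.25
d₂ = d₁ − σ√T = 0.2504 − 0.4532 = -0.2028 ⇒ -0.20
Risk-neutral Pr[S_T > K] = N(d₂) = N(-0.20) = 0.4207

0.4207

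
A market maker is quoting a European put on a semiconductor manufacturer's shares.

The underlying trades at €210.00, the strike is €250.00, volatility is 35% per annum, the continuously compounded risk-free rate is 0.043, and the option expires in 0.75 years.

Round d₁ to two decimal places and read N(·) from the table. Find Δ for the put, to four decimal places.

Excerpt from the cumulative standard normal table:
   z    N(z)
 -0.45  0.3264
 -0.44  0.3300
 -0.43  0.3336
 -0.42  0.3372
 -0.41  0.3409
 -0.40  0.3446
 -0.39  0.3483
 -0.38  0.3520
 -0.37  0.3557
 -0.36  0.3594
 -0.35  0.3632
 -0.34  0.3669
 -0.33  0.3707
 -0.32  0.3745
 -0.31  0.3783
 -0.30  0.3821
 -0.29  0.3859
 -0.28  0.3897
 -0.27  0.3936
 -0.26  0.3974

σ√T = 0.35·√0.75 = 0.3031
d₁ = [ln(210/250) + (0.043 + 0.35²/2)·0.75] / 0.3031 = [-0.1744 + 0.0782] / 0.3031 = -0.3173 ⇒ -0.32
N(d₁) = N(-0.32) = 0.3745
Δ_put = N(d₁) − 1 = 0.3745 − 1 = -0.6255

-0.6255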